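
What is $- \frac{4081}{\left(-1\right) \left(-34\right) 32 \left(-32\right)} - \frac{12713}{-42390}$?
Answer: $\frac{307804699}{737925120} \approx 0.41712$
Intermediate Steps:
$- \frac{4081}{\left(-1\right) \left(-34\right) 32 \left(-32\right)} - \frac{12713}{-42390} = - \frac{4081}{\left(-1\right) \left(\left(-1088\right) \left(-32\right)\right)} - - \frac{12713}{42390} = - \frac{4081}{\left(-1\right) 34816} + \frac{12713}{42390} = - \frac{4081}{-34816} + \frac{12713}{42390} = \left(-4081\right) \left(- \frac{1}{34816}\right) + \frac{12713}{42390} = \frac{4081}{34816} + \frac{12713}{42390} = \frac{307804699}{737925120}$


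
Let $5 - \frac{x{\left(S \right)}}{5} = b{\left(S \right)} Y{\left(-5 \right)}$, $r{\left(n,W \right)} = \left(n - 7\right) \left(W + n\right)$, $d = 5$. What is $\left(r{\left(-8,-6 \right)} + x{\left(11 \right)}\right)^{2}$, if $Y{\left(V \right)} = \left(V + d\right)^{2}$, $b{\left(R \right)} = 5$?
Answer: $55225$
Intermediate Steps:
$Y{\left(V \right)} = \left(5 + V\right)^{2}$ ($Y{\left(V \right)} = \left(V + 5\right)^{2} = \left(5 + V\right)^{2}$)
$r{\left(n,W \right)} = \left(-7 + n\right) \left(W + n\right)$
$x{\left(S \right)} = 25$ ($x{\left(S \right)} = 25 - 5 \cdot 5 \left(5 - 5\right)^{2} = 25 - 5 \cdot 5 \cdot 0^{2} = 25 - 5 \cdot 5 \cdot 0 = 25 - 0 = 25 + 0 = 25$)
$\left(r{\left(-8,-6 \right)} + x{\left(11 \right)}\right)^{2} = \left(\left(\left(-8\right)^{2} - -42 - -56 - -48\right) + 25\right)^{2} = \left(\left(64 + 42 + 56 + 48\right) + 25\right)^{2} = \left(210 + 25\right)^{2} = 235^{2} = 55225$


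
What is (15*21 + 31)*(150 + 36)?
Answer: 64356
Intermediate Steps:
(15*21 + 31)*(150 + 36) = (315 + 31)*186 = 346*186 = 64356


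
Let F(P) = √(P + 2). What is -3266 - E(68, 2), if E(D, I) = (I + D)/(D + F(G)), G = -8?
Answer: 2*(-1633*√6 + 111079*I)/(√6 - 68*I) ≈ -3267.0 + 0.037033*I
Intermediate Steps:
F(P) = √(2 + P)
E(D, I) = (D + I)/(D + I*√6) (E(D, I) = (I + D)/(D + √(2 - 8)) = (D + I)/(D + √(-6)) = (D + I)/(D + I*√6))
-3266 - E(68, 2) = -3266 - (68 + 2)/(68 + I*√6) = -3266 - 70/(68 + I*√6)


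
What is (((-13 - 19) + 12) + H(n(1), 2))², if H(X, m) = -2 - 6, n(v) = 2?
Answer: 784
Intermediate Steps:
H(X, m) = -8
(((-13 - 19) + 12) + H(n(1), 2))² = (((-13 - 19) + 12) - 8)² = ((-32 + 12) - 8)² = (-20 - 8)² = (-28)² = 784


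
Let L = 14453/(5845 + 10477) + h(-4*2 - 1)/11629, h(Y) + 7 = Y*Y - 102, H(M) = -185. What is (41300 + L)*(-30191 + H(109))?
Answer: -119062684469243348/94904269 ≈ -1.2546e+9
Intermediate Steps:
h(Y) = -109 + Y² (h(Y) = -7 + (Y*Y - 102) = -7 + (Y² - 102) = -7 + (-102 + Y²) = -109 + Y²)
L = 167616921/189808538 (L = 14453/(5845 + 10477) + (-109 + (-4*2 - 1)²)/11629 = 14453/16322 + (-109 + (-8 - 1)²)*(1/11629) = 14453*(1/16322) + (-109 + (-9)²)*(1/11629) = 14453/16322 + (-109 + 81)*(1/11629) = 14453/16322 - 28*1/11629 = 14453/16322 - 28/11629 = 167616921/189808538 ≈ 0.88308)
(41300 + L)*(-30191 + H(109)) = (41300 + 167616921/189808538)*(-30191 - 185) = (7839260236321/189808538)*(-30376) = -119062684469243348/94904269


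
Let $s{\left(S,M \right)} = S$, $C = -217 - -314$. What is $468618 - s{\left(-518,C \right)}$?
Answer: $469136$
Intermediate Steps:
$C = 97$ ($C = -217 + 314 = 97$)
$468618 - s{\left(-518,C \right)} = 468618 - -518 = 468618 + 518 = 469136$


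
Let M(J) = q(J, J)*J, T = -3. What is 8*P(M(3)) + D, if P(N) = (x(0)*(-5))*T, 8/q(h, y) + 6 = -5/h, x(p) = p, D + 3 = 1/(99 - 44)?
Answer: -164/55 ≈ -2.9818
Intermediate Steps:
D = -164/55 (D = -3 + 1/(99 - 44) = -3 + 1/55 = -164/55 ≈ -2.9818)
q(h, y) = 8/(-6 - 5/h)
M(J) = -8*J²/(5 + 6*J) (M(J) = (-8*J/(5 + 6*J))*J = -8*J²/(5 + 6*J))
P(N) = 0 (P(N) = (0*(-5))*(-3) = 0*(-3) = 0)
8*P(M(3)) + D = 8*0 - 164/55 = 0 - 164/55 = -164/55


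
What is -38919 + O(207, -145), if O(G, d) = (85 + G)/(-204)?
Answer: -1984942/51 ≈ -38920.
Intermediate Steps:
O(G, d) = -5/12 - G/204 (O(G, d) = (85 + G)*(-1/204) = -5/12 - G/204)
-38919 + O(207, -145) = -38919 + (-5/12 - 1/204*207) = -38919 + (-5/12 - 69/68) = -38919 - 73/51 = -1984942/51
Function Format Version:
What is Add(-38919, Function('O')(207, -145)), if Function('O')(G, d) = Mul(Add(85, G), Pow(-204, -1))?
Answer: Rational(-1984942, 51) ≈ -38920.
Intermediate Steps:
Function('O')(G, d) = Add(Rational(-5, 12), Mul(Rational(-1, 204), G)) (Function('O')(G, d) = Mul(Add(85, G), Rational(-1, 204)) = Add(Rational(-5, 12), Mul(Rational(-1, 204), G)))
Add(-38919, Function('O')(207, -145)) = Add(-38919, Add(Rational(-5, 12), Mul(Rational(-1, 204), 207))) = Add(-38919, Add(Rational(-5, 12), Rational(-69, 68))) = Add(-38919, Rational(-73, 51)) = Rational(-1984942, 51)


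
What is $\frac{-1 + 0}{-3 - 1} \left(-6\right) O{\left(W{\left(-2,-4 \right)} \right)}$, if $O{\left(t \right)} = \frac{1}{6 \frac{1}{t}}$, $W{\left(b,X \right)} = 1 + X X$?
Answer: $- \frac{17}{4} \approx -4.25$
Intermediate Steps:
$W{\left(b,X \right)} = 1 + X^{2}$
$O{\left(t \right)} = \frac{t}{6}$
$\frac{-1 + 0}{-3 - 1} \left(-6\right) O{\left(W{\left(-2,-4 \right)} \right)} = \frac{-1 + 0}{-3 - 1} \left(-6\right) \frac{1 + \left(-4\right)^{2}}{6} = - \frac{1}{-4} \left(-6\right) \frac{1 + 16}{6} = \left(-1\right) \left(- \frac{1}{4}\right) \left(-6\right) \frac{1}{6} \cdot 17 = \frac{1}{4} \left(-6\right) \frac{17}{6} = \left(- \frac{3}{2}\right) \frac{17}{6} = - \frac{17}{4}$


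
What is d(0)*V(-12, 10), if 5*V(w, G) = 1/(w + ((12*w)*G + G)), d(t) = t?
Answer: 0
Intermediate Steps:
V(w, G) = 1/(5*(G + w + 12*G*w)) (V(w, G) = 1/(5*(w + ((12*w)*G + G))) = 1/(5*(w + (12*G*w + G))) = 1/(5*(w + (G + 12*G*w))) = 1/(5*(G + w + 12*G*w)))
d(0)*V(-12, 10) = 0*(1/(5*(10 - 12 + 12*10*(-12)))) = 0*(1/(5*(10 - 12 - 1440))) = 0*((⅕)/(-1442)) = 0*((⅕)*(-1/1442)) = 0*(-1/7210) = 0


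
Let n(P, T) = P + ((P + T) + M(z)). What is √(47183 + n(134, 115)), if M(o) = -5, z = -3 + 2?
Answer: √47561 ≈ 218.08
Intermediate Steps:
z = -1
n(P, T) = -5 + T + 2*P (n(P, T) = P + ((P + T) - 5) = P + (-5 + P + T) = -5 + T + 2*P)
√(47183 + n(134, 115)) = √(47183 + (-5 + 115 + 2*134)) = √(47183 + (-5 + 115 + 268)) = √(47183 + 378) = √47561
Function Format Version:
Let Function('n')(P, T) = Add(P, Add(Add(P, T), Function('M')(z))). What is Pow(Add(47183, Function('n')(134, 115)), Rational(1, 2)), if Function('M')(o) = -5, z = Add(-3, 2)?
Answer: Pow(47561, Rational(1, 2)) ≈ 218.08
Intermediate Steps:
z = -1
Function('n')(P, T) = Add(-5, T, Mul(2, P)) (Function('n')(P, T) = Add(P, Add(Add(P, T), -5)) = Add(P, Add(-5, P, T)) = Add(-5, T, Mul(2, P)))
Pow(Add(47183, Function('n')(134, 115)), Rational(1, 2)) = Pow(Add(47183, Add(-5, 115, Mul(2, 134))), Rational(1, 2)) = Pow(Add(47183, Add(-5, 115, 268)), Rational(1, 2)) = Pow(Add(47183, 378), Rational(1, 2)) = Pow(47561, Rational(1, 2))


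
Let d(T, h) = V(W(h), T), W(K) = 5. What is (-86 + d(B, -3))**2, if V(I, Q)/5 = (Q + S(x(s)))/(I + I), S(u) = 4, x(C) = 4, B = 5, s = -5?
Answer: 26569/4 ≈ 6642.3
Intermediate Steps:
V(I, Q) = 5*(4 + Q)/(2*I) (V(I, Q) = 5*((Q + 4)/(I + I)) = 5*((4 + Q)/((2*I))) = 5*((4 + Q)*(1/(2*I))) = 5*((4 + Q)/(2*I)) = 5*(4 + Q)/(2*I))
d(T, h) = 2 + T/2 (d(T, h) = (5/2)*(4 + T)/5 = (5/2)*(1/5)*(4 + T) = 2 + T/2)
(-86 + d(B, -3))**2 = (-86 + (2 + (1/2)*5))**2 = (-86 + (2 + 5/2))**2 = (-86 + 9/2)**2 = (-163/2)**2 = 26569/4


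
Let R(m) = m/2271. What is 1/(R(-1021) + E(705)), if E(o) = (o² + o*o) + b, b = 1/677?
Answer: 1537467/1528318382404 ≈ 1.0060e-6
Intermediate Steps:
b = 1/677 ≈ 0.0014771
R(m) = m/2271 (R(m) = m*(1/2271) = m/2271)
E(o) = 1/677 + 2*o² (E(o) = (o² + o*o) + 1/677 = (o² + o²) + 1/677 = 2*o² + 1/677 = 1/677 + 2*o²)
1/(R(-1021) + E(705)) = 1/((1/2271)*(-1021) + (1/677 + 2*705²)) = 1/(-1021/2271 + (1/677 + 2*497025)) = 1/(-1021/2271 + (1/677 + 994050)) = 1/(-1021/2271 + 672971851/677) = 1/(1528318382404/1537467) = 1537467/1528318382404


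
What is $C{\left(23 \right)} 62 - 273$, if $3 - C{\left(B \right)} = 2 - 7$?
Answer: $223$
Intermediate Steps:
$C{\left(B \right)} = 8$ ($C{\left(B \right)} = 3 - \left(2 - 7\right) = 3 - -5 = 3 + 5 = 8$)
$C{\left(23 \right)} 62 - 273 = 8 \cdot 62 - 273 = 496 - 273 = 223$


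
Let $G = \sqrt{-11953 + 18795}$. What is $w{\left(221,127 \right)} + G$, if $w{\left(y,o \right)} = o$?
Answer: $127 + \sqrt{6842} \approx 209.72$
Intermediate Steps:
$G = \sqrt{6842} \approx 82.716$
$w{\left(221,127 \right)} + G = 127 + \sqrt{6842}$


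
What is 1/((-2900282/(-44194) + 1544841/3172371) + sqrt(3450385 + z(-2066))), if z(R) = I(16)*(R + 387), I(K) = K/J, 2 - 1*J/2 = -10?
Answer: -108293139212983508113152/5642730039543715822536574229 + 545999272732369674241*sqrt(31043391)/5642730039543715822536574229 ≈ 0.00051993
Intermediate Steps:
J = 24 (J = 4 - 2*(-10) = 4 + 20 = 24)
I(K) = K/24
z(R) = 258 + 2*R/3 (z(R) = ((1/24)*16)*(R + 387) = 2*(387 + R)/3 = 258 + 2*R/3)
1/((-2900282/(-44194) + 1544841/3172371) + sqrt(3450385 + z(-2066))) = 1/((-2900282/(-44194) + 1544841/3172371) + sqrt(3450385 + (258 + (2/3)*(-2066)))) = 1/((-2900282*(-1/44194) + 1544841*(1/3172371)) + sqrt(3450385 + (258 - 4132/3))) = 1/((1450141/22097 + 514947/1057457) + sqrt(3450385 - 3358/3)) = 1/(1544840535296/23366627329 + sqrt(10347797/3)) = 1/(1544840535296/23366627329 + sqrt(31043391)/3)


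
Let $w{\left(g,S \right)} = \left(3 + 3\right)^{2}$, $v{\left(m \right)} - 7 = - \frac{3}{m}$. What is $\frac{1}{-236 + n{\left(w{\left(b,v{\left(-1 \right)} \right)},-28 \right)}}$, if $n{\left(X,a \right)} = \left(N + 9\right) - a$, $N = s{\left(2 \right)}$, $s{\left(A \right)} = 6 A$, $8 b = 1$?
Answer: $- \frac{1}{187} \approx -0.0053476$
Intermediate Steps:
$b = \frac{1}{8}$ ($b = \frac{1}{8} \cdot 1 = \frac{1}{8} \approx 0.125$)
$v{\left(m \right)} = 7 - \frac{3}{m}$
$N = 12$ ($N = 6 \cdot 2 = 12$)
$w{\left(g,S \right)} = 36$ ($w{\left(g,S \right)} = 6^{2} = 36$)
$n{\left(X,a \right)} = 21 - a$ ($n{\left(X,a \right)} = \left(12 + 9\right) - a = 21 - a$)
$\frac{1}{-236 + n{\left(w{\left(b,v{\left(-1 \right)} \right)},-28 \right)}} = \frac{1}{-236 + \left(21 - -28\right)} = \frac{1}{-236 + \left(21 + 28\right)} = \frac{1}{-236 + 49} = \frac{1}{-187} = - \frac{1}{187}$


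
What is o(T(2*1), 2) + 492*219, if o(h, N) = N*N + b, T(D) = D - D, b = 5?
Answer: 107757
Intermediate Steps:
T(D) = 0
o(h, N) = 5 + N**2 (o(h, N) = N*N + 5 = N**2 + 5 = 5 + N**2)
o(T(2*1), 2) + 492*219 = (5 + 2**2) + 492*219 = (5 + 4) + 107748 = 9 + 107748 = 107757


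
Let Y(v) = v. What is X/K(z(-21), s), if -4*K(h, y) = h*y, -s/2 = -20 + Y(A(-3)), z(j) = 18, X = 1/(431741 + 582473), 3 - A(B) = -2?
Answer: -1/136918890 ≈ -7.3036e-9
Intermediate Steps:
A(B) = 5 (A(B) = 3 - 1*(-2) = 3 + 2 = 5)
X = 1/1014214 ≈ 9.8599e-7
s = 30 (s = -2*(-20 + 5) = -2*(-15) = 30)
K(h, y) = -h*y/4
X/K(z(-21), s) = 1/(1014214*((-¼*18*30))) = (1/1014214)/(-135) = (1/1014214)*(-1/135) = -1/136918890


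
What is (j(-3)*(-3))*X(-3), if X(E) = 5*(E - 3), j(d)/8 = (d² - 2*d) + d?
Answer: 8640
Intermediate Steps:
j(d) = -8*d + 8*d² (j(d) = 8*((d² - 2*d) + d) = 8*(d² - d) = -8*d + 8*d²)
X(E) = -15 + 5*E (X(E) = 5*(-3 + E) = -15 + 5*E)
(j(-3)*(-3))*X(-3) = ((8*(-3)*(-1 - 3))*(-3))*(-15 + 5*(-3)) = ((8*(-3)*(-4))*(-3))*(-15 - 15) = (96*(-3))*(-30) = -288*(-30) = 8640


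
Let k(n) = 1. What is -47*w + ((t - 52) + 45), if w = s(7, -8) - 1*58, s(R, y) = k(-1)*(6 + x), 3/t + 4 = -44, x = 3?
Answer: 36735/16 ≈ 2295.9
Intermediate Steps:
t = -1/16 (t = 3/(-4 - 44) = 3/(-48) = 3*(-1/48) = -1/16 ≈ -0.062500)
s(R, y) = 9 (s(R, y) = 1*(6 + 3) = 1*9 = 9)
w = -49 (w = 9 - 1*58 = 9 - 58 = -49)
-47*w + ((t - 52) + 45) = -47*(-49) + ((-1/16 - 52) + 45) = 2303 + (-833/16 + 45) = 2303 - 113/16 = 36735/16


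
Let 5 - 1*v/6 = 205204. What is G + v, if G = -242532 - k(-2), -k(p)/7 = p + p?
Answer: -1473754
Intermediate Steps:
v = -1231194 (v = 30 - 6*205204 = 30 - 1231224 = -1231194)
k(p) = -14*p (k(p) = -7*(p + p) = -14*p)
G = -242560 (G = -242532 - (-14)*(-2) = -242532 - 1*28 = -242532 - 28 = -242560)
G + v = -242560 - 1231194 = -1473754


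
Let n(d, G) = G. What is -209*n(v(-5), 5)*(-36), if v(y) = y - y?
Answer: 37620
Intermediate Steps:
v(y) = 0
-209*n(v(-5), 5)*(-36) = -209*5*(-36) = -1045*(-36) = 37620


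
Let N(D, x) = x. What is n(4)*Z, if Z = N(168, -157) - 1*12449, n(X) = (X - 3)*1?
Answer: -12606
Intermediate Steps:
n(X) = -3 + X (n(X) = (-3 + X)*1 = -3 + X)
Z = -12606 (Z = -157 - 1*12449 = -157 - 12449 = -12606)
n(4)*Z = (-3 + 4)*(-12606) = 1*(-12606) = -12606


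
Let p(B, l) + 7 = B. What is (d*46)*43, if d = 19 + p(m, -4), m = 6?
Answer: 35604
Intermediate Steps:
p(B, l) = -7 + B
d = 18 (d = 19 + (-7 + 6) = 19 - 1 = 18)
(d*46)*43 = (18*46)*43 = 828*43 = 35604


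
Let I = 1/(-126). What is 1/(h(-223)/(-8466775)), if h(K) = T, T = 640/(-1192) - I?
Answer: 158955233850/9931 ≈ 1.6006e+7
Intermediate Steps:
I = -1/126 ≈ -0.0079365
T = -9931/18774 (T = 640/(-1192) - 1*(-1/126) = 640*(-1/1192) + 1/126 = -80/149 + 1/126 = -9931/18774 ≈ -0.52898)
h(K) = -9931/18774
1/(h(-223)/(-8466775)) = 1/(-9931/18774/(-8466775)) = 1/(-9931/18774*(-1/8466775)) = 1/(9931/158955233850) = 158955233850/9931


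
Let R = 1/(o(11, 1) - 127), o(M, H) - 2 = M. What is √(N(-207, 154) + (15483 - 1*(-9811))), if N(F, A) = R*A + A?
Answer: √82676163/57 ≈ 159.52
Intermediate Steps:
o(M, H) = 2 + M
R = -1/114 (R = 1/((2 + 11) - 127) = 1/(13 - 127) = 1/(-114) = -1/114 ≈ -0.0087719)
N(F, A) = 113*A/114 (N(F, A) = -A/114 + A = 113*A/114)
√(N(-207, 154) + (15483 - 1*(-9811))) = √((113/114)*154 + (15483 - 1*(-9811))) = √(8701/57 + (15483 + 9811)) = √(8701/57 + 25294) = √(1450459/57) = √82676163/57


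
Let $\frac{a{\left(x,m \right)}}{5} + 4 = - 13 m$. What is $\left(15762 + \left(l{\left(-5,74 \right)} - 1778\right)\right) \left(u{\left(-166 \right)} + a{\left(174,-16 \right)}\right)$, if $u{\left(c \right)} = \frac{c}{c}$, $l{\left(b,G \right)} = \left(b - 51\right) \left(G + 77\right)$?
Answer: $5644088$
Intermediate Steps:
$l{\left(b,G \right)} = \left(-51 + b\right) \left(77 + G\right)$
$a{\left(x,m \right)} = -20 - 65 m$ ($a{\left(x,m \right)} = -20 + 5 \left(- 13 m\right) = -20 - 65 m$)
$u{\left(c \right)} = 1$
$\left(15762 + \left(l{\left(-5,74 \right)} - 1778\right)\right) \left(u{\left(-166 \right)} + a{\left(174,-16 \right)}\right) = \left(15762 + \left(\left(-3927 - 3774 + 77 \left(-5\right) + 74 \left(-5\right)\right) - 1778\right)\right) \left(1 - -1020\right) = \left(15762 - 10234\right) \left(1 + \left(-20 + 1040\right)\right) = \left(15762 - 10234\right) \left(1 + 1020\right) = \left(15762 - 10234\right) 1021 = 5528 \cdot 1021 = 5644088$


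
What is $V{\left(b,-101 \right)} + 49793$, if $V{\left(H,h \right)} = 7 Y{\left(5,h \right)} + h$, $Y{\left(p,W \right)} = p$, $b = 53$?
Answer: $49727$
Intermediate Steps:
$V{\left(H,h \right)} = 35 + h$ ($V{\left(H,h \right)} = 7 \cdot 5 + h = 35 + h$)
$V{\left(b,-101 \right)} + 49793 = \left(35 - 101\right) + 49793 = -66 + 49793 = 49727$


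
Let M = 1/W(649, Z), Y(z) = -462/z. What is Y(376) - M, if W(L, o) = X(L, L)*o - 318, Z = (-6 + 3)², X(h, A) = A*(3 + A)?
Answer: -439825711/357953316 ≈ -1.2287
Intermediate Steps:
Z = 9 (Z = (-3)² = 9)
W(L, o) = -318 + L*o*(3 + L) (W(L, o) = (L*(3 + L))*o - 318 = L*o*(3 + L) - 318 = -318 + L*o*(3 + L))
M = 1/3808014 (M = 1/(-318 + 649*9*(3 + 649)) = 1/(-318 + 649*9*652) = 1/(-318 + 3808332) = 1/3808014 ≈ 2.6260e-7)
Y(376) - M = -462/376 - 1*1/3808014 = -462*1/376 - 1/3808014 = -231/188 - 1/3808014 = -439825711/357953316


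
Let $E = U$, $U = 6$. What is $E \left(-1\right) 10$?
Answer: $-60$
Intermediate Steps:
$E = 6$
$E \left(-1\right) 10 = 6 \left(-1\right) 10 = \left(-6\right) 10 = -60$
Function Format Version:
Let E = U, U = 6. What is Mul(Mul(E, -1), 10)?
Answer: -60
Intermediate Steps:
E = 6
Mul(Mul(E, -1), 10) = Mul(Mul(6, -1), 10) = Mul(-6, 10) = -60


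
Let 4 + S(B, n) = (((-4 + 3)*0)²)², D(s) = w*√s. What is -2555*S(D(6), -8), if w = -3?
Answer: 10220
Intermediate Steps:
D(s) = -3*√s
S(B, n) = -4 (S(B, n) = -4 + (((-4 + 3)*0)²)² = -4 + ((-1*0)²)² = -4 + (0²)² = -4 + 0² = -4 + 0 = -4)
-2555*S(D(6), -8) = -2555*(-4) = 10220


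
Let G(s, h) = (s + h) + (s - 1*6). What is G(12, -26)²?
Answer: 64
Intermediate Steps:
G(s, h) = -6 + h + 2*s (G(s, h) = (h + s) + (s - 6) = (h + s) + (-6 + s) = -6 + h + 2*s)
G(12, -26)² = (-6 - 26 + 2*12)² = (-6 - 26 + 24)² = (-8)² = 64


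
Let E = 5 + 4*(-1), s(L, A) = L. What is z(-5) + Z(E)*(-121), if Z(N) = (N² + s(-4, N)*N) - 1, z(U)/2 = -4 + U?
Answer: 466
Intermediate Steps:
z(U) = -8 + 2*U (z(U) = 2*(-4 + U) = -8 + 2*U)
E = 1 (E = 5 - 4 = 1)
Z(N) = -1 + N² - 4*N (Z(N) = (N² - 4*N) - 1 = -1 + N² - 4*N)
z(-5) + Z(E)*(-121) = (-8 + 2*(-5)) + (-1 + 1² - 4*1)*(-121) = (-8 - 10) + (-1 + 1 - 4)*(-121) = -18 - 4*(-121) = -18 + 484 = 466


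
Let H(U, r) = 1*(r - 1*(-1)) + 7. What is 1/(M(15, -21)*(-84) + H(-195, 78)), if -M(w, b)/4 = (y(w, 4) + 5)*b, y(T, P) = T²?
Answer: -1/1622794 ≈ -6.1622e-7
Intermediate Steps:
M(w, b) = -4*b*(5 + w²) (M(w, b) = -4*(w² + 5)*b = -4*(5 + w²)*b = -4*b*(5 + w²))
H(U, r) = 8 + r (H(U, r) = 1*(r + 1) + 7 = 1*(1 + r) + 7 = (1 + r) + 7 = 8 + r)
1/(M(15, -21)*(-84) + H(-195, 78)) = 1/(-4*(-21)*(5 + 15²)*(-84) + (8 + 78)) = 1/(-4*(-21)*(5 + 225)*(-84) + 86) = 1/(-4*(-21)*230*(-84) + 86) = 1/(19320*(-84) + 86) = 1/(-1622880 + 86) = 1/(-1622794) = -1/1622794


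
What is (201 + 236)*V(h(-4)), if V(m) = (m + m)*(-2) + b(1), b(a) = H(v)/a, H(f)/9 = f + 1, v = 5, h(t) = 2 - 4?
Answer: 27094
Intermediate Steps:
h(t) = -2
H(f) = 9 + 9*f (H(f) = 9*(f + 1) = 9*(1 + f) = 9 + 9*f)
b(a) = 54/a (b(a) = (9 + 9*5)/a = (9 + 45)/a = 54/a)
V(m) = 54 - 4*m (V(m) = (m + m)*(-2) + 54/1 = (2*m)*(-2) + 54*1 = -4*m + 54 = 54 - 4*m)
(201 + 236)*V(h(-4)) = (201 + 236)*(54 - 4*(-2)) = 437*(54 + 8) = 437*62 = 27094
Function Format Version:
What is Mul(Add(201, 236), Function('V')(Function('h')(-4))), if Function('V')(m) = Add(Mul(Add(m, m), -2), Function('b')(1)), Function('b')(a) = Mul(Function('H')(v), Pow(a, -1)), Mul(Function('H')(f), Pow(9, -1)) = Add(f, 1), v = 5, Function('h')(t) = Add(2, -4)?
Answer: 27094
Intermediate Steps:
Function('h')(t) = -2
Function('H')(f) = Add(9, Mul(9, f)) (Function('H')(f) = Mul(9, Add(f, 1)) = Mul(9, Add(1, f)) = Add(9, Mul(9, f)))
Function('b')(a) = Mul(54, Pow(a, -1)) (Function('b')(a) = Mul(Add(9, Mul(9, 5)), Pow(a, -1)) = Mul(Add(9, 45), Pow(a, -1)) = Mul(54, Pow(a, -1)))
Function('V')(m) = Add(54, Mul(-4, m)) (Function('V')(m) = Add(Mul(Add(m, m), -2), Mul(54, Pow(1, -1))) = Add(Mul(Mul(2, m), -2), Mul(54, 1)) = Add(Mul(-4, m), 54) = Add(54, Mul(-4, m)))
Mul(Add(201, 236), Function('V')(Function('h')(-4))) = Mul(Add(201, 236), Add(54, Mul(-4, -2))) = Mul(437, Add(54, 8)) = Mul(437, 62) = 27094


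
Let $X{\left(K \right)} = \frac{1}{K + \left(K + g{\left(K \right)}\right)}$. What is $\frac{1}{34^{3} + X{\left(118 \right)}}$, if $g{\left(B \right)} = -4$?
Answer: $\frac{232}{9118529} \approx 2.5443 \cdot 10^{-5}$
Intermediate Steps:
$X{\left(K \right)} = \frac{1}{-4 + 2 K}$ ($X{\left(K \right)} = \frac{1}{K + \left(K - 4\right)} = \frac{1}{K + \left(-4 + K\right)} = \frac{1}{-4 + 2 K}$)
$\frac{1}{34^{3} + X{\left(118 \right)}} = \frac{1}{34^{3} + \frac{1}{2 \left(-2 + 118\right)}} = \frac{1}{39304 + \frac{1}{2 \cdot 116}} = \frac{1}{39304 + \frac{1}{2} \cdot \frac{1}{116}} = \frac{1}{39304 + \frac{1}{232}} = \frac{1}{\frac{9118529}{232}} = \frac{232}{9118529}$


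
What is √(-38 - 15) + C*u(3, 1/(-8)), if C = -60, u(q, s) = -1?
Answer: 60 + I*√53 ≈ 60.0 + 7.2801*I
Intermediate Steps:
√(-38 - 15) + C*u(3, 1/(-8)) = √(-38 - 15) - 60*(-1) = √(-53) + 60 = I*√53 + 60 = 60 + I*√53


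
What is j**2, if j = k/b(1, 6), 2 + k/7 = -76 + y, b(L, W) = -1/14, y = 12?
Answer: 41835024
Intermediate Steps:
b(L, W) = -1/14 (b(L, W) = -1*1/14 = -1/14)
k = -462 (k = -14 + 7*(-76 + 12) = -14 + 7*(-64) = -14 - 448 = -462)
j = 6468 (j = -462/(-1/14) = -462*(-14) = 6468)
j**2 = 6468**2 = 41835024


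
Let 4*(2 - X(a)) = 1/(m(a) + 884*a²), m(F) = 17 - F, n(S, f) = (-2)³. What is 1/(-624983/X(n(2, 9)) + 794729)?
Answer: 452807/218360203171 ≈ 2.0737e-6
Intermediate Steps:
n(S, f) = -8
X(a) = 2 - 1/(4*(17 - a + 884*a²)) (X(a) = 2 - 1/(4*((17 - a) + 884*a²)) = 2 - 1/(4*(17 - a + 884*a²)))
1/(-624983/X(n(2, 9)) + 794729) = 1/(-624983*4*(17 - 1*(-8) + 884*(-8)²)/(135 - 8*(-8) + 7072*(-8)²) + 794729) = 1/(-624983*4*(17 + 8 + 884*64)/(135 + 64 + 7072*64) + 794729) = 1/(-624983*4*(17 + 8 + 56576)/(135 + 64 + 452608) + 794729) = 1/(-624983/((¼)*452807/56601) + 794729) = 1/(-624983/((¼)*(1/56601)*452807) + 794729) = 1/(-624983/452807/226404 + 794729) = 1/(-624983*226404/452807 + 794729) = 1/(-141498651132/452807 + 794729) = 1/(218360203171/452807) = 452807/218360203171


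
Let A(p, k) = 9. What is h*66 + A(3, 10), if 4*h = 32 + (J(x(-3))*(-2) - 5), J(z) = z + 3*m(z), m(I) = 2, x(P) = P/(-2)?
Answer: 207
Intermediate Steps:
x(P) = -P/2 (x(P) = P*(-½) = -P/2)
J(z) = 6 + z (J(z) = z + 3*2 = z + 6 = 6 + z)
h = 3 (h = (32 + ((6 - ½*(-3))*(-2) - 5))/4 = (32 + ((6 + 3/2)*(-2) - 5))/4 = (32 + ((15/2)*(-2) - 5))/4 = (32 + (-15 - 5))/4 = (32 - 20)/4 = (¼)*12 = 3)
h*66 + A(3, 10) = 3*66 + 9 = 198 + 9 = 207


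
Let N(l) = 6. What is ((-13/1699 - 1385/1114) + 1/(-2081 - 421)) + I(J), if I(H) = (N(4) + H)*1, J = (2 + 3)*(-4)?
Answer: -18055656397/1183875093 ≈ -15.251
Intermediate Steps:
J = -20 (J = 5*(-4) = -20)
I(H) = 6 + H (I(H) = (6 + H)*1 = 6 + H)
((-13/1699 - 1385/1114) + 1/(-2081 - 421)) + I(J) = ((-13/1699 - 1385/1114) + 1/(-2081 - 421)) + (6 - 20) = ((-13*1/1699 - 1385*1/1114) + 1/(-2502)) - 14 = ((-13/1699 - 1385/1114) - 1/2502) - 14 = (-2367597/1892686 - 1/2502) - 14 = -1481405095/1183875093 - 14 = -18055656397/1183875093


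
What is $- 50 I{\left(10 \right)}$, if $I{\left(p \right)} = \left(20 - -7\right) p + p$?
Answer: $-14000$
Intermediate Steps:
$I{\left(p \right)} = 28 p$ ($I{\left(p \right)} = \left(20 + 7\right) p + p = 27 p + p = 28 p$)
$- 50 I{\left(10 \right)} = - 50 \cdot 28 \cdot 10 = \left(-50\right) 280 = -14000$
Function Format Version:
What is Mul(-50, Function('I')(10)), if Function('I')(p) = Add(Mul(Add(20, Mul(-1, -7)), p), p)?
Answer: -14000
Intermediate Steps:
Function('I')(p) = Mul(28, p) (Function('I')(p) = Add(Mul(Add(20, 7), p), p) = Add(Mul(27, p), p) = Mul(28, p))
Mul(-50, Function('I')(10)) = Mul(-50, Mul(28, 10)) = Mul(-50, 280) = -14000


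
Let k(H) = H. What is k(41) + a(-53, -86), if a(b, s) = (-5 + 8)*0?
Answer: 41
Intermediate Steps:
a(b, s) = 0 (a(b, s) = 3*0 = 0)
k(41) + a(-53, -86) = 41 + 0 = 41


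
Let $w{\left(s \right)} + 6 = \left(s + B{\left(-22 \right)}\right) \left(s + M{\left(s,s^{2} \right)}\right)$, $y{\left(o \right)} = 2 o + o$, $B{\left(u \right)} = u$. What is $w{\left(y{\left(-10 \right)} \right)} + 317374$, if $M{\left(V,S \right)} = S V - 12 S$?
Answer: $2284528$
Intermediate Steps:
$y{\left(o \right)} = 3 o$
$M{\left(V,S \right)} = - 12 S + S V$
$w{\left(s \right)} = -6 + \left(-22 + s\right) \left(s + s^{2} \left(-12 + s\right)\right)$ ($w{\left(s \right)} = -6 + \left(s - 22\right) \left(s + s^{2} \left(-12 + s\right)\right) = -6 + \left(-22 + s\right) \left(s + s^{2} \left(-12 + s\right)\right)$)
$w{\left(y{\left(-10 \right)} \right)} + 317374 = \left(-6 + \left(3 \left(-10\right)\right)^{4} - 34 \left(3 \left(-10\right)\right)^{3} - 22 \cdot 3 \left(-10\right) + 265 \left(3 \left(-10\right)\right)^{2}\right) + 317374 = \left(-6 + \left(-30\right)^{4} - 34 \left(-30\right)^{3} - -660 + 265 \left(-30\right)^{2}\right) + 317374 = \left(-6 + 810000 - -918000 + 660 + 265 \cdot 900\right) + 317374 = \left(-6 + 810000 + 918000 + 660 + 238500\right) + 317374 = 1967154 + 317374 = 2284528$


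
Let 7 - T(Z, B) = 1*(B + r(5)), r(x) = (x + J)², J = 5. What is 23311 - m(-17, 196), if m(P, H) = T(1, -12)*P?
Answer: 21934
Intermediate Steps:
r(x) = (5 + x)² (r(x) = (x + 5)² = (5 + x)²)
T(Z, B) = -93 - B (T(Z, B) = 7 - (B + (5 + 5)²) = 7 - (B + 10²) = 7 - (B + 100) = 7 - (100 + B) = 7 + (-100 - B) = -93 - B)
m(P, H) = -81*P (m(P, H) = (-93 - 1*(-12))*P = (-93 + 12)*P = -81*P)
23311 - m(-17, 196) = 23311 - (-81)*(-17) = 23311 - 1*1377 = 23311 - 1377 = 21934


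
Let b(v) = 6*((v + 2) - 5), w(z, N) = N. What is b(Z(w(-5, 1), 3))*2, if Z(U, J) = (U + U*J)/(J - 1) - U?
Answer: -24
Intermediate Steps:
Z(U, J) = -U + (U + J*U)/(-1 + J) (Z(U, J) = (U + J*U)/(-1 + J) - U = -U + (U + J*U)/(-1 + J))
b(v) = -18 + 6*v (b(v) = 6*((2 + v) - 5) = 6*(-3 + v) = -18 + 6*v)
b(Z(w(-5, 1), 3))*2 = (-18 + 6*(2*1/(-1 + 3)))*2 = (-18 + 6*(2*1/2))*2 = (-18 + 6*(2*1*(½)))*2 = (-18 + 6*1)*2 = (-18 + 6)*2 = -12*2 = -24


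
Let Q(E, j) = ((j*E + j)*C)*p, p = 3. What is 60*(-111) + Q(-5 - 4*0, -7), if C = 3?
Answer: -6408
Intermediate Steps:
Q(E, j) = 9*j + 9*E*j (Q(E, j) = ((j*E + j)*3)*3 = ((E*j + j)*3)*3 = ((j + E*j)*3)*3 = (3*j + 3*E*j)*3 = 9*j + 9*E*j)
60*(-111) + Q(-5 - 4*0, -7) = 60*(-111) + 9*(-7)*(1 + (-5 - 4*0)) = -6660 + 9*(-7)*(1 + (-5 + 0)) = -6660 + 9*(-7)*(1 - 5) = -6660 + 9*(-7)*(-4) = -6660 + 252 = -6408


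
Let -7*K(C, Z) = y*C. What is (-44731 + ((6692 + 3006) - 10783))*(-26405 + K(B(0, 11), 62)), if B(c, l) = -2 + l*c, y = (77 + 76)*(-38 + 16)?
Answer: 8776833672/7 ≈ 1.2538e+9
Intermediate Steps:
y = -3366 (y = 153*(-22) = -3366)
B(c, l) = -2 + c*l
K(C, Z) = 3366*C/7 (K(C, Z) = -(-3366)*C/7 = 3366*C/7)
(-44731 + ((6692 + 3006) - 10783))*(-26405 + K(B(0, 11), 62)) = (-44731 + ((6692 + 3006) - 10783))*(-26405 + 3366*(-2 + 0*11)/7) = (-44731 + (9698 - 10783))*(-26405 + 3366*(-2 + 0)/7) = (-44731 - 1085)*(-26405 + (3366/7)*(-2)) = -45816*(-26405 - 6732/7) = -45816*(-191567/7) = 8776833672/7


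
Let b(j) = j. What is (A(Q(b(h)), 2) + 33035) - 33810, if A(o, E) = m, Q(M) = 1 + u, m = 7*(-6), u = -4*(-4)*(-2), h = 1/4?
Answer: -817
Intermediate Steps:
h = ¼ ≈ 0.25000
u = -32 (u = 16*(-2) = -32)
m = -42
Q(M) = -31 (Q(M) = 1 - 32 = -31)
A(o, E) = -42
(A(Q(b(h)), 2) + 33035) - 33810 = (-42 + 33035) - 33810 = 32993 - 33810 = -817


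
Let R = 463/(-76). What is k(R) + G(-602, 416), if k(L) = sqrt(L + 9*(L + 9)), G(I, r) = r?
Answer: 416 + sqrt(28994)/38 ≈ 420.48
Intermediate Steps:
R = -463/76 (R = 463*(-1/76) = -463/76 ≈ -6.0921)
k(L) = sqrt(81 + 10*L) (k(L) = sqrt(L + 9*(9 + L)) = sqrt(L + (81 + 9*L)) = sqrt(81 + 10*L))
k(R) + G(-602, 416) = sqrt(81 + 10*(-463/76)) + 416 = sqrt(81 - 2315/38) + 416 = sqrt(763/38) + 416 = sqrt(28994)/38 + 416 = 416 + sqrt(28994)/38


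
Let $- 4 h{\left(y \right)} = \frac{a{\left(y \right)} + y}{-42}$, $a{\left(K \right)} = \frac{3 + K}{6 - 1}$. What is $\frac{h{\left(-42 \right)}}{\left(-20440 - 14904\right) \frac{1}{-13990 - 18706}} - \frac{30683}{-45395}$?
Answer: $\frac{18414009}{45841168} \approx 0.40169$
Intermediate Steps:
$a{\left(K \right)} = \frac{3}{5} + \frac{K}{5}$ ($a{\left(K \right)} = \frac{3 + K}{5} = \left(3 + K\right) \frac{1}{5} = \frac{3}{5} + \frac{K}{5}$)
$h{\left(y \right)} = \frac{1}{280} + \frac{y}{140}$ ($h{\left(y \right)} = - \frac{\left(\left(\frac{3}{5} + \frac{y}{5}\right) + y\right) \frac{1}{-42}}{4} = - \frac{\left(\frac{3}{5} + \frac{6 y}{5}\right) \left(- \frac{1}{42}\right)}{4} = - \frac{- \frac{1}{70} - \frac{y}{35}}{4} = \frac{1}{280} + \frac{y}{140}$)
$\frac{h{\left(-42 \right)}}{\left(-20440 - 14904\right) \frac{1}{-13990 - 18706}} - \frac{30683}{-45395} = \frac{\frac{1}{280} + \frac{1}{140} \left(-42\right)}{\left(-20440 - 14904\right) \frac{1}{-13990 - 18706}} - \frac{30683}{-45395} = \frac{\frac{1}{280} - \frac{3}{10}}{\left(-35344\right) \frac{1}{-32696}} - - \frac{30683}{45395} = - \frac{83}{280 \left(\left(-35344\right) \left(- \frac{1}{32696}\right)\right)} + \frac{30683}{45395} = - \frac{83}{280 \cdot \frac{4418}{4087}} + \frac{30683}{45395} = \left(- \frac{83}{280}\right) \frac{4087}{4418} + \frac{30683}{45395} = - \frac{339221}{1237040} + \frac{30683}{45395} = \frac{18414009}{45841168}$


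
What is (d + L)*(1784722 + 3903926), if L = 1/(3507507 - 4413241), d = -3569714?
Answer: -9196300611653172948/452867 ≈ -2.0307e+13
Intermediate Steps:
L = -1/905734 (L = 1/(-905734) = -1/905734 ≈ -1.1041e-6)
(d + L)*(1784722 + 3903926) = (-3569714 - 1/905734)*(1784722 + 3903926) = -3233211340077/905734*5688648 = -9196300611653172948/452867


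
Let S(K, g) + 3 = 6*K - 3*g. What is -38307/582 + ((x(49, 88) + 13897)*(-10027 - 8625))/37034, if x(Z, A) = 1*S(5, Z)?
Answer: -25162398161/3592298 ≈ -7004.5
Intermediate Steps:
S(K, g) = -3 - 3*g + 6*K (S(K, g) = -3 + (6*K - 3*g) = -3 + (-3*g + 6*K) = -3 - 3*g + 6*K)
x(Z, A) = 27 - 3*Z (x(Z, A) = 1*(-3 - 3*Z + 6*5) = 1*(-3 - 3*Z + 30) = 1*(27 - 3*Z) = 27 - 3*Z)
-38307/582 + ((x(49, 88) + 13897)*(-10027 - 8625))/37034 = -38307/582 + (((27 - 3*49) + 13897)*(-10027 - 8625))/37034 = -38307*1/582 + (((27 - 147) + 13897)*(-18652))*(1/37034) = -12769/194 + ((-120 + 13897)*(-18652))*(1/37034) = -12769/194 + (13777*(-18652))*(1/37034) = -12769/194 - 256968604*1/37034 = -12769/194 - 128484302/18517 = -25162398161/3592298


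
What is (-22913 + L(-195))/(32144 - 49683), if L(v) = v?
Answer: 23108/17539 ≈ 1.3175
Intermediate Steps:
(-22913 + L(-195))/(32144 - 49683) = (-22913 - 195)/(32144 - 49683) = -23108/(-17539) = -23108*(-1/17539) = 23108/17539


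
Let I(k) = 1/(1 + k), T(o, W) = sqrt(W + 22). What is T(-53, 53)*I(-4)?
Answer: -5*sqrt(3)/3 ≈ -2.8868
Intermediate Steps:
T(o, W) = sqrt(22 + W)
T(-53, 53)*I(-4) = sqrt(22 + 53)/(1 - 4) = sqrt(75)/(-3) = (5*sqrt(3))*(-1/3) = -5*sqrt(3)/3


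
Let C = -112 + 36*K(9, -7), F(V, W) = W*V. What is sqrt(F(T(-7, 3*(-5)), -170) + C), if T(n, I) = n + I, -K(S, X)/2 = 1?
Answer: 2*sqrt(889) ≈ 59.632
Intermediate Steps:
K(S, X) = -2 (K(S, X) = -2*1 = -2)
T(n, I) = I + n
F(V, W) = V*W
C = -184 (C = -112 + 36*(-2) = -112 - 72 = -184)
sqrt(F(T(-7, 3*(-5)), -170) + C) = sqrt((3*(-5) - 7)*(-170) - 184) = sqrt((-15 - 7)*(-170) - 184) = sqrt(-22*(-170) - 184) = sqrt(3740 - 184) = sqrt(3556) = 2*sqrt(889)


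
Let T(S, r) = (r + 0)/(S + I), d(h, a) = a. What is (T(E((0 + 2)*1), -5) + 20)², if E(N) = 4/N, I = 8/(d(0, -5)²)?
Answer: 1071225/3364 ≈ 318.44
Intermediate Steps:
I = 8/25 (I = 8/((-5)²) = 8/25 ≈ 0.32000)
T(S, r) = r/(8/25 + S) (T(S, r) = (r + 0)/(S + 8/25) = r/(8/25 + S))
(T(E((0 + 2)*1), -5) + 20)² = (25*(-5)/(8 + 25*(4/(((0 + 2)*1)))) + 20)² = (25*(-5)/(8 + 25*(4/((2*1)))) + 20)² = (25*(-5)/(8 + 25*(4/2)) + 20)² = (25*(-5)/(8 + 25*(4*(½))) + 20)² = (25*(-5)/(8 + 25*2) + 20)² = (25*(-5)/(8 + 50) + 20)² = (25*(-5)/58 + 20)² = (25*(-5)*(1/58) + 20)² = (-125/58 + 20)² = (1035/58)² = 1071225/3364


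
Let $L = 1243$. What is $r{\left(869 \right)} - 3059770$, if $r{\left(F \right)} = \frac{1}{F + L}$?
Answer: $- \frac{6462234239}{2112} \approx -3.0598 \cdot 10^{6}$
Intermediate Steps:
$r{\left(F \right)} = \frac{1}{1243 + F}$ ($r{\left(F \right)} = \frac{1}{F + 1243} = \frac{1}{1243 + F}$)
$r{\left(869 \right)} - 3059770 = \frac{1}{1243 + 869} - 3059770 = \frac{1}{2112} - 3059770 = - \frac{6462234239}{2112}$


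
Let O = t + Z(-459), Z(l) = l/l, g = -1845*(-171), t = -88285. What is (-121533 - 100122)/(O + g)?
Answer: -73885/75737 ≈ -0.97555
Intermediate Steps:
g = 315495
Z(l) = 1
O = -88284 (O = -88285 + 1 = -88284)
(-121533 - 100122)/(O + g) = (-121533 - 100122)/(-88284 + 315495) = -221655/227211 = -221655*1/227211 = -73885/75737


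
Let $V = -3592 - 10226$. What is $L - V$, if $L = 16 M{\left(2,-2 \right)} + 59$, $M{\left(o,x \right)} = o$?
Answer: $13909$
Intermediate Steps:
$V = -13818$ ($V = -3592 - 10226 = -13818$)
$L = 91$ ($L = 16 \cdot 2 + 59 = 32 + 59 = 91$)
$L - V = 91 - -13818 = 91 + 13818 = 13909$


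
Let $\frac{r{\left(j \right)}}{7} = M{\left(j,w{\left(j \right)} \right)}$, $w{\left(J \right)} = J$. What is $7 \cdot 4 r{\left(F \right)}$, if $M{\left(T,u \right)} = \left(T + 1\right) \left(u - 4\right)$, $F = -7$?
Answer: $12936$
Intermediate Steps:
$M{\left(T,u \right)} = \left(1 + T\right) \left(-4 + u\right)$
$r{\left(j \right)} = -28 - 21 j + 7 j^{2}$ ($r{\left(j \right)} = 7 \left(-4 + j - 4 j + j j\right) = 7 \left(-4 + j - 4 j + j^{2}\right) = 7 \left(-4 + j^{2} - 3 j\right) = -28 - 21 j + 7 j^{2}$)
$7 \cdot 4 r{\left(F \right)} = 7 \cdot 4 \left(-28 - -147 + 7 \left(-7\right)^{2}\right) = 28 \left(-28 + 147 + 7 \cdot 49\right) = 28 \left(-28 + 147 + 343\right) = 28 \cdot 462 = 12936$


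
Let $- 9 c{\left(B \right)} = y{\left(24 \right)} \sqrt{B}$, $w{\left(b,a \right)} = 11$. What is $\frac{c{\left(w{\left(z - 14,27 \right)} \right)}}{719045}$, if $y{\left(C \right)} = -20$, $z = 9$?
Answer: $\frac{4 \sqrt{11}}{1294281} \approx 1.025 \cdot 10^{-5}$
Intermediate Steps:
$c{\left(B \right)} = \frac{20 \sqrt{B}}{9}$ ($c{\left(B \right)} = - \frac{\left(-20\right) \sqrt{B}}{9} = \frac{20 \sqrt{B}}{9}$)
$\frac{c{\left(w{\left(z - 14,27 \right)} \right)}}{719045} = \frac{\frac{20}{9} \sqrt{11}}{719045} = \frac{20 \sqrt{11}}{9} \cdot \frac{1}{719045} = \frac{4 \sqrt{11}}{1294281}$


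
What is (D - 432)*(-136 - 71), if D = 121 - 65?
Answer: 77832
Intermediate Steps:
D = 56
(D - 432)*(-136 - 71) = (56 - 432)*(-136 - 71) = -376*(-207) = 77832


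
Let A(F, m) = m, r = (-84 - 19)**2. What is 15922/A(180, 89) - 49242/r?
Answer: 164533960/944201 ≈ 174.26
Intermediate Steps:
r = 10609 (r = (-103)**2 = 10609)
15922/A(180, 89) - 49242/r = 15922/89 - 49242/10609 = 164533960/944201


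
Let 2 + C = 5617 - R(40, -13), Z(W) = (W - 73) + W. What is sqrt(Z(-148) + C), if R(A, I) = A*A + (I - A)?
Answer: 3*sqrt(411) ≈ 60.819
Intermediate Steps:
Z(W) = -73 + 2*W (Z(W) = (-73 + W) + W = -73 + 2*W)
R(A, I) = I + A**2 - A (R(A, I) = A**2 + (I - A) = I + A**2 - A)
C = 4068 (C = -2 + (5617 - (-13 + 40**2 - 1*40)) = -2 + (5617 - (-13 + 1600 - 40)) = -2 + (5617 - 1*1547) = -2 + (5617 - 1547) = -2 + 4070 = 4068)
sqrt(Z(-148) + C) = sqrt((-73 + 2*(-148)) + 4068) = sqrt((-73 - 296) + 4068) = sqrt(-369 + 4068) = sqrt(3699) = 3*sqrt(411)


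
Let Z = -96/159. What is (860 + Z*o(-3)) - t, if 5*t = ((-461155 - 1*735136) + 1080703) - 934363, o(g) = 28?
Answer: 55870823/265 ≈ 2.1083e+5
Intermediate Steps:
t = -1049951/5 (t = (((-461155 - 1*735136) + 1080703) - 934363)/5 = (((-461155 - 735136) + 1080703) - 934363)/5 = ((-1196291 + 1080703) - 934363)/5 = (-115588 - 934363)/5 = (1/5)*(-1049951) = -1049951/5 ≈ -2.0999e+5)
Z = -32/53 (Z = -96*1/159 = -32/53 ≈ -0.60377)
(860 + Z*o(-3)) - t = (860 - 32/53*28) - 1*(-1049951/5) = (860 - 896/53) + 1049951/5 = 44684/53 + 1049951/5 = 55870823/265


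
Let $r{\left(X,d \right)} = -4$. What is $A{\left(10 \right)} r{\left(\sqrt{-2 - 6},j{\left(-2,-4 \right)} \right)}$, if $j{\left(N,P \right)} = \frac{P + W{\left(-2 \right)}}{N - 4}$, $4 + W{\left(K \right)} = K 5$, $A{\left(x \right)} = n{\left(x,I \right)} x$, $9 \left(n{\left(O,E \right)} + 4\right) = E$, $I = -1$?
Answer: $\frac{1480}{9} \approx 164.44$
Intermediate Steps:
$n{\left(O,E \right)} = -4 + \frac{E}{9}$
$A{\left(x \right)} = - \frac{37 x}{9}$ ($A{\left(x \right)} = \left(-4 + \frac{1}{9} \left(-1\right)\right) x = \left(-4 - \frac{1}{9}\right) x = - \frac{37 x}{9}$)
$W{\left(K \right)} = -4 + 5 K$ ($W{\left(K \right)} = -4 + K 5 = -4 + 5 K$)
$j{\left(N,P \right)} = \frac{-14 + P}{-4 + N}$ ($j{\left(N,P \right)} = \frac{P + \left(-4 + 5 \left(-2\right)\right)}{N - 4} = \frac{P - 14}{-4 + N} = \frac{-14 + P}{-4 + N}$)
$A{\left(10 \right)} r{\left(\sqrt{-2 - 6},j{\left(-2,-4 \right)} \right)} = \left(- \frac{37}{9}\right) 10 \left(-4\right) = \left(- \frac{370}{9}\right) \left(-4\right) = \frac{1480}{9}$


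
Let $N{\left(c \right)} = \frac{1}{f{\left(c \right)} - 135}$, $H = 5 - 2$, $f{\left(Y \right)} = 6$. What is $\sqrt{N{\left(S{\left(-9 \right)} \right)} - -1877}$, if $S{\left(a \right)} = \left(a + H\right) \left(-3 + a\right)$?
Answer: $\frac{2 \sqrt{7808757}}{129} \approx 43.324$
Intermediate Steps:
$H = 3$
$S{\left(a \right)} = \left(-3 + a\right) \left(3 + a\right)$ ($S{\left(a \right)} = \left(a + 3\right) \left(-3 + a\right) = \left(3 + a\right) \left(-3 + a\right) = \left(-3 + a\right) \left(3 + a\right)$)
$N{\left(c \right)} = - \frac{1}{129}$ ($N{\left(c \right)} = \frac{1}{6 - 135} = \frac{1}{-129} = - \frac{1}{129}$)
$\sqrt{N{\left(S{\left(-9 \right)} \right)} - -1877} = \sqrt{- \frac{1}{129} - -1877} = \sqrt{- \frac{1}{129} + 1877} = \sqrt{\frac{242132}{129}} = \frac{2 \sqrt{7808757}}{129}$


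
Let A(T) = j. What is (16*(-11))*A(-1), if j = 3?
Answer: -528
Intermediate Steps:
A(T) = 3
(16*(-11))*A(-1) = (16*(-11))*3 = -176*3 = -528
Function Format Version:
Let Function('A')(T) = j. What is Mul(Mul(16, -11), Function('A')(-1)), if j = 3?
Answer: -528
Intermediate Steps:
Function('A')(T) = 3
Mul(Mul(16, -11), Function('A')(-1)) = Mul(Mul(16, -11), 3) = Mul(-176, 3) = -528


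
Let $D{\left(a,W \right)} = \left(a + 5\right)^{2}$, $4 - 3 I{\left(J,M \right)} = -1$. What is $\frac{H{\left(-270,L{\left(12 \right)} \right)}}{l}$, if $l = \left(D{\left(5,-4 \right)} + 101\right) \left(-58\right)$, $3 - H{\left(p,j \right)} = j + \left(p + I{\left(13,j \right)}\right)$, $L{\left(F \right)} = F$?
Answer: $- \frac{389}{17487} \approx -0.022245$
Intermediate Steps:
$I{\left(J,M \right)} = \frac{5}{3}$ ($I{\left(J,M \right)} = \frac{4}{3} - - \frac{1}{3} = \frac{4}{3} + \frac{1}{3} = \frac{5}{3}$)
$D{\left(a,W \right)} = \left(5 + a\right)^{2}$
$H{\left(p,j \right)} = \frac{4}{3} - j - p$ ($H{\left(p,j \right)} = 3 - \left(j + \left(p + \frac{5}{3}\right)\right) = 3 - \left(j + \left(\frac{5}{3} + p\right)\right) = 3 - \left(\frac{5}{3} + j + p\right) = \frac{4}{3} - j - p$)
$l = -11658$ ($l = \left(\left(5 + 5\right)^{2} + 101\right) \left(-58\right) = \left(10^{2} + 101\right) \left(-58\right) = \left(100 + 101\right) \left(-58\right) = 201 \left(-58\right) = -11658$)
$\frac{H{\left(-270,L{\left(12 \right)} \right)}}{l} = \frac{\frac{4}{3} - 12 - -270}{-11658} = \left(\frac{4}{3} - 12 + 270\right) \left(- \frac{1}{11658}\right) = \frac{778}{3} \left(- \frac{1}{11658}\right) = - \frac{389}{17487}$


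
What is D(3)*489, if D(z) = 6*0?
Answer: 0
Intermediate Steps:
D(z) = 0
D(3)*489 = 0*489 = 0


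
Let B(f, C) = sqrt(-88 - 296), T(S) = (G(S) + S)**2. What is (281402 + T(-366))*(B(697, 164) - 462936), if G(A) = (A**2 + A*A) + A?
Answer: -33046887182562672 + 571083470416*I*sqrt(6) ≈ -3.3047e+16 + 1.3989e+12*I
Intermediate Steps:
G(A) = A + 2*A**2 (G(A) = (A**2 + A**2) + A = 2*A**2 + A = A + 2*A**2)
T(S) = (S + S*(1 + 2*S))**2 (T(S) = (S*(1 + 2*S) + S)**2 = (S + S*(1 + 2*S))**2)
B(f, C) = 8*I*sqrt(6) (B(f, C) = sqrt(-384) = 8*I*sqrt(6))
(281402 + T(-366))*(B(697, 164) - 462936) = (281402 + 4*(-366)**2*(1 - 366)**2)*(8*I*sqrt(6) - 462936) = (281402 + 4*133956*(-365)**2)*(-462936 + 8*I*sqrt(6)) = (281402 + 4*133956*133225)*(-462936 + 8*I*sqrt(6)) = (281402 + 71385152400)*(-462936 + 8*I*sqrt(6)) = 71385433802*(-462936 + 8*I*sqrt(6)) = -33046887182562672 + 571083470416*I*sqrt(6)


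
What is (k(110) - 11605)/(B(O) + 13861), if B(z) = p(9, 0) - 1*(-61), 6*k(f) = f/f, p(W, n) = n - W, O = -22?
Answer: -69629/83478 ≈ -0.83410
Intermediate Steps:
k(f) = 1/6 (k(f) = (f/f)/6 = (1/6)*1 = 1/6)
B(z) = 52 (B(z) = (0 - 1*9) - 1*(-61) = (0 - 9) + 61 = -9 + 61 = 52)
(k(110) - 11605)/(B(O) + 13861) = (1/6 - 11605)/(52 + 13861) = -69629/6/13913 = -69629/6*1/13913 = -69629/83478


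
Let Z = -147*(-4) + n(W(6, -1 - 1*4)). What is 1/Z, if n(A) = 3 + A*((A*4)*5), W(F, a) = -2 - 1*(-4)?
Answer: 1/671 ≈ 0.0014903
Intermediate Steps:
W(F, a) = 2 (W(F, a) = -2 + 4 = 2)
n(A) = 3 + 20*A**2 (n(A) = 3 + A*((4*A)*5) = 3 + A*(20*A) = 3 + 20*A**2)
Z = 671 (Z = -147*(-4) + (3 + 20*2**2) = 588 + (3 + 20*4) = 588 + (3 + 80) = 588 + 83 = 671)
1/Z = 1/671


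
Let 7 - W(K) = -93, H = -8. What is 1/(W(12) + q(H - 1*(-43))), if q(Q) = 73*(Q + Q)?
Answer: 1/5210 ≈ 0.00019194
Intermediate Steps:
W(K) = 100 (W(K) = 7 - 1*(-93) = 7 + 93 = 100)
q(Q) = 146*Q (q(Q) = 73*(2*Q) = 146*Q)
1/(W(12) + q(H - 1*(-43))) = 1/(100 + 146*(-8 - 1*(-43))) = 1/(100 + 146*(-8 + 43)) = 1/(100 + 146*35) = 1/(100 + 5110) = 1/5210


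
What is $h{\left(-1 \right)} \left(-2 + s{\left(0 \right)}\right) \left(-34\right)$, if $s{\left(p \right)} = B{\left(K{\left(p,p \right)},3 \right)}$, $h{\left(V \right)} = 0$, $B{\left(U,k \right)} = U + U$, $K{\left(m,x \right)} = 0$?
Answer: $0$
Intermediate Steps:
$B{\left(U,k \right)} = 2 U$
$s{\left(p \right)} = 0$ ($s{\left(p \right)} = 2 \cdot 0 = 0$)
$h{\left(-1 \right)} \left(-2 + s{\left(0 \right)}\right) \left(-34\right) = 0 \left(-2 + 0\right) \left(-34\right) = 0 \left(-2\right) \left(-34\right) = 0 \left(-34\right) = 0$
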